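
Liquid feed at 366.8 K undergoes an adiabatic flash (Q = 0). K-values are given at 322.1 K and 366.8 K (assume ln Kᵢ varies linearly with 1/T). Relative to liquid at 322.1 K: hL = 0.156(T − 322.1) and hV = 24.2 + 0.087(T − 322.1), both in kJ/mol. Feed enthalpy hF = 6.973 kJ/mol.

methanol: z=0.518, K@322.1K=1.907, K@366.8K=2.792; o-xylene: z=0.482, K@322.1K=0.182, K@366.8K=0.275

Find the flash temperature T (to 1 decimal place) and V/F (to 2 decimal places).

T = 333.5 K, V/F = 0.22

Adiabatic flash: solve Rachford–Rice at each trial T, then check hF = ψ·hV(T) + (1−ψ)·hL(T).
  T = 322.1 K: K = (1.907, 0.182), RR gives ψ = 0.102, H_out = 2.464 kJ/mol
  T = 366.8 K: K = (2.792, 0.275), RR gives ψ = 0.446, H_out = 16.380 kJ/mol
  T = 344.5 K: K = (2.337, 0.227), RR gives ψ = 0.310, H_out = 10.506 kJ/mol
  T = 333.3 K: K = (2.118, 0.204), RR gives ψ = 0.220, H_out = 6.895 kJ/mol
  T = 338.9 K: K = (2.227, 0.215), RR gives ψ = 0.267, H_out = 8.778 kJ/mol
  T = 336.1 K: K = (2.172, 0.210), RR gives ψ = 0.244, H_out = 7.858 kJ/mol
  T = 334.7 K: K = (2.145, 0.207), RR gives ψ = 0.232, H_out = 7.382 kJ/mol
Linear interpolation between T = 333.3 (H_out = 6.895) and T = 334.7 (H_out = 7.382) on hF = 6.973 gives T ≈ 333.5 K, at which ψ = 0.22.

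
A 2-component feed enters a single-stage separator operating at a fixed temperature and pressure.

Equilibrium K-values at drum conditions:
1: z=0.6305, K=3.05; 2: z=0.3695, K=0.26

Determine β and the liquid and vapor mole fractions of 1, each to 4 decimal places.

Rachford–Rice: g(β) = Σ zᵢ(Kᵢ−1)/(1+β(Kᵢ−1)) = 0.
Check two-phase: ΣzᵢKᵢ = 2.0191 > 1 and Σzᵢ/Kᵢ = 1.6279 > 1, so g(0) = 1.0191 > 0 and g(1) = -0.6279 < 0.
Binary case is linear: z₁(K₁−1)(1+β(K₂−1)) + z₂(K₂−1)(1+β(K₁−1)) = 0
⇒ β = [z₁(K₁−1)+z₂(K₂−1)] / [−(K₁−1)(K₂−1)] = 1.01909/1.51700 = 0.6718
Compositions from xᵢ = zᵢ/(1+β(Kᵢ−1)), yᵢ = Kᵢxᵢ:
  1: x = 0.2652, y = 0.8090
  2: x = 0.7348, y = 0.1910

β = 0.6718, x_1 = 0.2652, y_1 = 0.8090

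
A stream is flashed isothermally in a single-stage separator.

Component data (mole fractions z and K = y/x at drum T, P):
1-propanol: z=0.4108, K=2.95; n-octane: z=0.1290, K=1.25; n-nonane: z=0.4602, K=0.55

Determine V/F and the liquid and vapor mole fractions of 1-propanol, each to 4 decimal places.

V/F = 0.8344, x_1-propanol = 0.1564, y_1-propanol = 0.4613

Rachford–Rice: g(V/F) = Σ zᵢ(Kᵢ−1)/(1+V/F(Kᵢ−1)) = 0.
g(0) = ΣzᵢKᵢ − 1 = 0.6262 and g(1) = 1 − Σzᵢ/Kᵢ = -0.0792, so a root lies in (0, 1).
Newton–Raphson from V/F = 0.56:
  V/F = 0.5600: g = 0.13435, g' = -0.5297 → V/F = 0.8136
  V/F = 0.8136: g = 0.00979, g' = -0.4710 → V/F = 0.8344
Converged at V/F = 0.8344.
Compositions from xᵢ = zᵢ/(1+V/F(Kᵢ−1)), yᵢ = Kᵢxᵢ:
  1-propanol: x = 0.1564, y = 0.4613
  n-octane: x = 0.1067, y = 0.1334
  n-nonane: x = 0.7369, y = 0.4053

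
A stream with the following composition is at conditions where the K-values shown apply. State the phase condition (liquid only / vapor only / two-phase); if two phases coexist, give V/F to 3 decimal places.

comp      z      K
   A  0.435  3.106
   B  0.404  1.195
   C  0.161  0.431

ΣzᵢKᵢ = 1.903; Σzᵢ/Kᵢ = 0.852.
Since Σzᵢ/Kᵢ < 1 the mixture is above its dew point — single vapor phase.

vapor only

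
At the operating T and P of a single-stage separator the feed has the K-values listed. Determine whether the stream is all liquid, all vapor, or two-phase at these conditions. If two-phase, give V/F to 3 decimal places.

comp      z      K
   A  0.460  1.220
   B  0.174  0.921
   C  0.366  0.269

ΣzᵢKᵢ = 0.820; Σzᵢ/Kᵢ = 1.927.
Since ΣzᵢKᵢ < 1 the mixture is below its bubble point — single liquid phase.

all liquid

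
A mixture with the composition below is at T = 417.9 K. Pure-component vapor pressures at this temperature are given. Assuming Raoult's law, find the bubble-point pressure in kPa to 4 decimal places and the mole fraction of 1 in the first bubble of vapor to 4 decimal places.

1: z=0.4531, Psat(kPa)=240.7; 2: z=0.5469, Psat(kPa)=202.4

Pbub = 219.7537 kPa, y_1 = 0.4963

At the bubble point ψ → 0, so ΣzᵢKᵢ = 1 with Kᵢ = Pᵢˢᵃᵗ/P ⇒ P = ΣzᵢPᵢˢᵃᵗ.
P = 0.4531·240.7 + 0.5469·202.4 = 219.7537 kPa
yᵢ = zᵢPᵢˢᵃᵗ/P ⇒ y_1 = 0.4531·240.7/219.7537 = 0.4963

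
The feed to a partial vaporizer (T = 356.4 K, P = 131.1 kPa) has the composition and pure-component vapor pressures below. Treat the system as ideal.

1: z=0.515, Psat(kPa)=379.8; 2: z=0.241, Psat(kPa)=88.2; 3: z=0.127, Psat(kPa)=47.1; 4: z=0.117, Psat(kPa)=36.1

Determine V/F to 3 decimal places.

Raoult's law: Kᵢ = Pᵢˢᵃᵗ/P = Pᵢˢᵃᵗ/131.1.
  K_1 = 379.8/131.1 = 2.89703, K_2 = 88.2/131.1 = 0.67277, K_3 = 47.1/131.1 = 0.35927, K_4 = 36.1/131.1 = 0.27536
Rachford–Rice: g(V/F) = Σ zᵢ(Kᵢ−1)/(1+V/F(Kᵢ−1)) = 0.
g(0) = ΣzᵢKᵢ − 1 = 0.732 and g(1) = 1 − Σzᵢ/Kᵢ = -0.314, so a root lies in (0, 1).
Newton iteration, V/F⁰ = 0.58:
  V/F = 0.580: g = 0.0921, g' = -0.774 → V/F = 0.699
  V/F = 0.699: g = -0.0014, g' = -0.809 → V/F = 0.697
Converged at V/F = 0.697.

V/F = 0.697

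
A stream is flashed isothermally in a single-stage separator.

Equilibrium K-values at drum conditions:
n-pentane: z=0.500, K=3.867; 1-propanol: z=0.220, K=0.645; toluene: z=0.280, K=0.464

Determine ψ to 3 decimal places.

ψ = 0.894

Rachford–Rice: g(ψ) = Σ zᵢ(Kᵢ−1)/(1+ψ(Kᵢ−1)) = 0.
g(0) = ΣzᵢKᵢ − 1 = 1.205 and g(1) = 1 − Σzᵢ/Kᵢ = -0.074, so a root lies in (0, 1).
Newton–Raphson from ψ = 0.5:
  ψ = 0.500: g = 0.2891, g' = -0.885 → ψ = 0.827
  ψ = 0.827: g = 0.0454, g' = -0.677 → ψ = 0.894
Converged at ψ = 0.894.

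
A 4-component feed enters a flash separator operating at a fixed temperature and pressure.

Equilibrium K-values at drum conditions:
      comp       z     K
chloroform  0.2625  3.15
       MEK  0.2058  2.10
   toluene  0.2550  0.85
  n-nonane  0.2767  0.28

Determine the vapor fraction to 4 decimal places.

Material balance + equilibrium reduce to Σ zᵢ(Kᵢ−1)/(1+ψ(Kᵢ−1)) = 0.
Check two-phase: ΣzᵢKᵢ = 1.5533 > 1 and Σzᵢ/Kᵢ = 1.4695 > 1, so g(0) = 0.5533 > 0 and g(1) = -0.4695 < 0.
Iterate (Newton) starting at ψ = 0.62:
  ψ = 0.6200: g = -0.02554, g' = -0.7860 → ψ = 0.5875
  ψ = 0.5875: g = -0.00033, g' = -0.7665 → ψ = 0.5871
Converged at ψ = 0.5871.

ψ = 0.5871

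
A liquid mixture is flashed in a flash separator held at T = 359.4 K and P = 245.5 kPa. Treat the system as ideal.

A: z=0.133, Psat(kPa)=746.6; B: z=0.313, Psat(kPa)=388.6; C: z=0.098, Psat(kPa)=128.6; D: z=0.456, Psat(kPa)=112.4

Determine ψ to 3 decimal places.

Raoult's law: Kᵢ = Pᵢˢᵃᵗ/P = Pᵢˢᵃᵗ/245.5.
  K_A = 746.6/245.5 = 3.04114, K_B = 388.6/245.5 = 1.58289, K_C = 128.6/245.5 = 0.52383, K_D = 112.4/245.5 = 0.45784
Iterate (Newton) starting at ψ = 0.5:
  ψ = 0.500: g = -0.1248, g' = -0.490 → ψ = 0.245
  ψ = 0.245: g = 0.0025, g' = -0.534 → ψ = 0.250
Converged at ψ = 0.250.

ψ = 0.250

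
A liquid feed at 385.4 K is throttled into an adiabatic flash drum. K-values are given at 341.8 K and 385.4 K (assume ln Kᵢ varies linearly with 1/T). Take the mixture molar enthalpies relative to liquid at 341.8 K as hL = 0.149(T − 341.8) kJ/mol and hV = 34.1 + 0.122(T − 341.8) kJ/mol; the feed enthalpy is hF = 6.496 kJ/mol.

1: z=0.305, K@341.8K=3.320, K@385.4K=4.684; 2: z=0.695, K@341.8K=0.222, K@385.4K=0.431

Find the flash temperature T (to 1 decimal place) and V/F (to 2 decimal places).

Adiabatic flash: solve Rachford–Rice at each trial T, then check hF = ψ·hV(T) + (1−ψ)·hL(T).
  T = 341.8 K: K = (3.320, 0.222), RR gives ψ = 0.092, H_out = 3.153 kJ/mol
  T = 385.4 K: K = (4.684, 0.431), RR gives ψ = 0.347, H_out = 17.933 kJ/mol
  T = 363.6 K: K = (3.984, 0.316), RR gives ψ = 0.213, H_out = 10.377 kJ/mol
  T = 352.7 K: K = (3.647, 0.266), RR gives ψ = 0.153, H_out = 6.799 kJ/mol
  T = 347.2 K: K = (3.481, 0.243), RR gives ψ = 0.123, H_out = 4.977 kJ/mol
  T = 349.9 K: K = (3.562, 0.254), RR gives ψ = 0.138, H_out = 5.874 kJ/mol
  T = 351.3 K: K = (3.605, 0.260), RR gives ψ = 0.145, H_out = 6.337 kJ/mol
Linear interpolation between T = 351.3 (H_out = 6.337) and T = 352.7 (H_out = 6.799) on hF = 6.496 gives T ≈ 351.8 K, at which ψ = 0.15.

T = 351.8 K, V/F = 0.15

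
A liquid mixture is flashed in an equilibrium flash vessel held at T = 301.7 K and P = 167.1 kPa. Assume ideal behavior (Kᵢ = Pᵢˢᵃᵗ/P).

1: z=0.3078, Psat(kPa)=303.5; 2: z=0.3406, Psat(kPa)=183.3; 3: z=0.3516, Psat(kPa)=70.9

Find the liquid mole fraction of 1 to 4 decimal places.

Raoult's law: Kᵢ = Pᵢˢᵃᵗ/P = Pᵢˢᵃᵗ/167.1.
  K_1 = 303.5/167.1 = 1.816278, K_2 = 183.3/167.1 = 1.096948, K_3 = 70.9/167.1 = 0.424297
Material balance + equilibrium reduce to Σ zᵢ(Kᵢ−1)/(1+ψ(Kᵢ−1)) = 0.
g(0) = ΣzᵢKᵢ − 1 = 0.0819 and g(1) = 1 − Σzᵢ/Kᵢ = -0.3086, so a root lies in (0, 1).
Newton iteration, ψ⁰ = 0.63:
  ψ = 0.6300: g = -0.12057, g' = -0.3792 → ψ = 0.3120
  ψ = 0.3120: g = -0.01445, g' = -0.3064 → ψ = 0.2649
  ψ = 0.2649: g = -0.00007, g' = -0.3039 → ψ = 0.2647
Converged at ψ = 0.2647.
Compositions from xᵢ = zᵢ/(1+ψ(Kᵢ−1)), yᵢ = Kᵢxᵢ:
  1: x = 0.2531, y = 0.4597
  2: x = 0.3321, y = 0.3643
  3: x = 0.4148, y = 0.1760

x_1 = 0.2531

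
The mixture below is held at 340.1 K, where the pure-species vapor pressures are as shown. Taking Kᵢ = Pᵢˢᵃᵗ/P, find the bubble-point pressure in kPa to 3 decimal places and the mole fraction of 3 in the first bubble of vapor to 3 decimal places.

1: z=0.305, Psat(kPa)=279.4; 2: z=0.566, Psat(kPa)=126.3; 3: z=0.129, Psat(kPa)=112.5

Pbub = 171.215 kPa, y_3 = 0.085

At the bubble point ψ → 0, so ΣzᵢKᵢ = 1 with Kᵢ = Pᵢˢᵃᵗ/P ⇒ P = ΣzᵢPᵢˢᵃᵗ.
P = 0.305·279.4 + 0.566·126.3 + 0.129·112.5 = 171.215 kPa
yᵢ = zᵢPᵢˢᵃᵗ/P ⇒ y_3 = 0.129·112.5/171.215 = 0.085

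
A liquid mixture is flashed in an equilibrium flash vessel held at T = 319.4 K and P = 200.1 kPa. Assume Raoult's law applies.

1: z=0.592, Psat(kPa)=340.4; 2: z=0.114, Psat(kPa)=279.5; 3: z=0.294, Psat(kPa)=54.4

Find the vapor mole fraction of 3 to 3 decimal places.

Raoult's law: Kᵢ = Pᵢˢᵃᵗ/P = Pᵢˢᵃᵗ/200.1.
  K_1 = 340.4/200.1 = 1.70115, K_2 = 279.5/200.1 = 1.39680, K_3 = 54.4/200.1 = 0.27186
Iterate (Newton) starting at β = 0.5:
  β = 0.500: g = 0.0085, g' = -0.557 → β = 0.515
Converged at β = 0.515.
Compositions from xᵢ = zᵢ/(1+β(Kᵢ−1)), yᵢ = Kᵢxᵢ:
  1: x = 0.435, y = 0.740
  2: x = 0.095, y = 0.132
  3: x = 0.470, y = 0.128

y_3 = 0.128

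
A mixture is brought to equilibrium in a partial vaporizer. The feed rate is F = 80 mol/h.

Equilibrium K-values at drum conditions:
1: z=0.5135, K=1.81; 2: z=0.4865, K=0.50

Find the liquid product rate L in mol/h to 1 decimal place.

L = 45.9 mol/h

Let ψ = V/F and solve Σ zᵢ(Kᵢ−1)/(1+ψ(Kᵢ−1)) = 0.
Feasibility: ΣzᵢKᵢ = 1.1727, Σzᵢ/Kᵢ = 1.2567 — both > 1, two phases present.
Binary case is linear: z₁(K₁−1)(1+ψ(K₂−1)) + z₂(K₂−1)(1+ψ(K₁−1)) = 0
⇒ ψ = [z₁(K₁−1)+z₂(K₂−1)] / [−(K₁−1)(K₂−1)] = 0.17269/0.40500 = 0.4264
Then V = ψ·F = 0.4264·80 = 34.1 mol/h and L = F − V = 45.9 mol/h.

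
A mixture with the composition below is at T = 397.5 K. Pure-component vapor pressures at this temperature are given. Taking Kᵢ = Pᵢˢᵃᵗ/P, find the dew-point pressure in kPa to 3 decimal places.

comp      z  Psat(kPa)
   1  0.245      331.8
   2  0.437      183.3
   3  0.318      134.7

Pdew = 182.373 kPa

At the dew point ψ → 1, so Σzᵢ/Kᵢ = 1 with Kᵢ = Pᵢˢᵃᵗ/P ⇒ 1/P = Σzᵢ/Pᵢˢᵃᵗ.
1/P = 0.245/331.8 + 0.437/183.3 + 0.318/134.7 = 0.005483 ⇒ P = 182.373 kPa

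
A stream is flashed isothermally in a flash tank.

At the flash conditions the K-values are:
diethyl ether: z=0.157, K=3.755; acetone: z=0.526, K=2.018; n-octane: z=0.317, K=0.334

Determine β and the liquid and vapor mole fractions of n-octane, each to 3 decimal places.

β = 0.776, x_n-octane = 0.656, y_n-octane = 0.219

Newton iteration, β⁰ = 0.5:
  β = 0.500: g = 0.2203, g' = -0.766 → β = 0.787
  β = 0.787: g = -0.0103, g' = -0.908 → β = 0.776
Converged at β = 0.776.
Compositions from xᵢ = zᵢ/(1+β(Kᵢ−1)), yᵢ = Kᵢxᵢ:
  diethyl ether: x = 0.050, y = 0.188
  acetone: x = 0.294, y = 0.593
  n-octane: x = 0.656, y = 0.219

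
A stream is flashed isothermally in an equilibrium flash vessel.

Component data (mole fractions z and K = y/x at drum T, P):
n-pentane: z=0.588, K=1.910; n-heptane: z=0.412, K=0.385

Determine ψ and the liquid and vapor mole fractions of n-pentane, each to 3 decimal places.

Let ψ = V/F and solve Σ zᵢ(Kᵢ−1)/(1+ψ(Kᵢ−1)) = 0.
g(0) = ΣzᵢKᵢ − 1 = 0.282 and g(1) = 1 − Σzᵢ/Kᵢ = -0.378, so a root lies in (0, 1).
Binary case is linear: z₁(K₁−1)(1+ψ(K₂−1)) + z₂(K₂−1)(1+ψ(K₁−1)) = 0
⇒ ψ = [z₁(K₁−1)+z₂(K₂−1)] / [−(K₁−1)(K₂−1)] = 0.2817/0.5596 = 0.503
Compositions from xᵢ = zᵢ/(1+ψ(Kᵢ−1)), yᵢ = Kᵢxᵢ:
  n-pentane: x = 0.403, y = 0.770
  n-heptane: x = 0.597, y = 0.230

ψ = 0.503, x_n-pentane = 0.403, y_n-pentane = 0.770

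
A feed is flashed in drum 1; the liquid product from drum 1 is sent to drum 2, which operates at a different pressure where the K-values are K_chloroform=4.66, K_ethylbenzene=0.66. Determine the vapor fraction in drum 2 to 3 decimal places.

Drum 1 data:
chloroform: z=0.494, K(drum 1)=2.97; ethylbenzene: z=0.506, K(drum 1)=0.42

Drum 1:
Binary case is linear: z₁(K₁−1)(1+ψ₁(K₂−1)) + z₂(K₂−1)(1+ψ₁(K₁−1)) = 0
⇒ ψ₁ = [z₁(K₁−1)+z₂(K₂−1)] / [−(K₁−1)(K₂−1)] = 0.6797/1.1426 = 0.595
Drum-1 compositions:
  chloroform: x = 0.227, y = 0.676
  ethylbenzene: x = 0.773, y = 0.324
Drum-2 feed = drum-1 liquid: z₂ = (0.2275, 0.7725).
Drum 2:
Newton iteration, ψ₂⁰ = 0.68:
  ψ₂ = 0.680: g = -0.1030, g' = -0.401 → ψ₂ = 0.423
  ψ₂ = 0.423: g = 0.0197, g' = -0.591 → ψ₂ = 0.457
  ψ₂ = 0.457: g = 0.0007, g' = -0.552 → ψ₂ = 0.458
Converged at ψ₂ = 0.458.
  chloroform: x = 0.085, y = 0.396
  ethylbenzene: x = 0.915, y = 0.604

V/F (drum 2) = 0.458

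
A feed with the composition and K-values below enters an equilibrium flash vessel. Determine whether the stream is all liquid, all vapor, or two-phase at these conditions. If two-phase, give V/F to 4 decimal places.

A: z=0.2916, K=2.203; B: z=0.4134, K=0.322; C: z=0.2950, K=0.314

all liquid

ΣzᵢKᵢ = 0.8681; Σzᵢ/Kᵢ = 2.3557.
Since ΣzᵢKᵢ < 1 the mixture is below its bubble point — single liquid phase.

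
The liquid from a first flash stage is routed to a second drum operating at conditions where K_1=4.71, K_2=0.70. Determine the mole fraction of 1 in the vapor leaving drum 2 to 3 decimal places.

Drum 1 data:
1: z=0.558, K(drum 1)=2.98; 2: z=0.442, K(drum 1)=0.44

Drum 1:
Let ψ₁ = V/F and solve Σ zᵢ(Kᵢ−1)/(1+ψ₁(Kᵢ−1)) = 0.
Feasibility: ΣzᵢKᵢ = 1.857, Σzᵢ/Kᵢ = 1.192 — both > 1, two phases present.
Newton iteration, ψ₁⁰ = 0.5:
  ψ₁ = 0.500: g = 0.2114, g' = -0.820 → ψ₁ = 0.758
  ψ₁ = 0.758: g = 0.0118, g' = -0.768 → ψ₁ = 0.773
Converged at ψ₁ = 0.773.
Drum-1 compositions:
  1: x = 0.220, y = 0.657
  2: x = 0.780, y = 0.343
Drum-2 feed = drum-1 liquid: z₂ = (0.2205, 0.7795).
Drum 2:
Binary case is linear: z₁(K₁−1)(1+ψ₂(K₂−1)) + z₂(K₂−1)(1+ψ₂(K₁−1)) = 0
⇒ ψ₂ = [z₁(K₁−1)+z₂(K₂−1)] / [−(K₁−1)(K₂−1)] = 0.5841/1.1130 = 0.525
  1: x = 0.075, y = 0.352
  2: x = 0.925, y = 0.648

y_1 (drum 2) = 0.352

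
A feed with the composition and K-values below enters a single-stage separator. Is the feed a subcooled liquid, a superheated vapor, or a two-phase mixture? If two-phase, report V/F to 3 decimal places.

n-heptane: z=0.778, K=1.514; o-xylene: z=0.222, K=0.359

two-phase, V/F = 0.782

ΣzᵢKᵢ = 1.258; Σzᵢ/Kᵢ = 1.132.
Both exceed 1, so a two-phase solution exists.
Rachford–Rice: g(ψ) = Σ zᵢ(Kᵢ−1)/(1+ψ(Kᵢ−1)) = 0.
Newton–Raphson from ψ = 0.5:
  ψ = 0.500: g = 0.1087, g' = -0.328 → ψ = 0.832
  ψ = 0.832: g = -0.0247, g' = -0.519 → ψ = 0.784
  ψ = 0.784: g = -0.0011, g' = -0.473 → ψ = 0.782
Converged at ψ = 0.782.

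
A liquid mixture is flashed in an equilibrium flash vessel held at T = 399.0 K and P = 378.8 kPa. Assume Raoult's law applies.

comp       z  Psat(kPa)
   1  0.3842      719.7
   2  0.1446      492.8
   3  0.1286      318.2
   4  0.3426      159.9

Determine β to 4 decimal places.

β = 0.4360

Raoult's law: Kᵢ = Pᵢˢᵃᵗ/P = Pᵢˢᵃᵗ/378.8.
  K_1 = 719.7/378.8 = 1.899947, K_2 = 492.8/378.8 = 1.300950, K_3 = 318.2/378.8 = 0.840021, K_4 = 159.9/378.8 = 0.422122
Material balance + equilibrium reduce to Σ zᵢ(Kᵢ−1)/(1+β(Kᵢ−1)) = 0.
Feasibility: ΣzᵢKᵢ = 1.1707, Σzᵢ/Kᵢ = 1.2781 — both > 1, two phases present.
Iterate (Newton) starting at β = 0.5:
  β = 0.5000: g = -0.02451, g' = -0.3881 → β = 0.4368
  β = 0.4368: g = -0.00031, g' = -0.3791 → β = 0.4360
Converged at β = 0.4360.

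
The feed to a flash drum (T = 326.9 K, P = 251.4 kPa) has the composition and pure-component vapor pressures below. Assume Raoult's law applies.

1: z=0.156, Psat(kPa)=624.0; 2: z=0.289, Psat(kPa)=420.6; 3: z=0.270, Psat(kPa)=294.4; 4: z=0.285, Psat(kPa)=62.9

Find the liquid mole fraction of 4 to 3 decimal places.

x_4 = 0.437

Raoult's law: Kᵢ = Pᵢˢᵃᵗ/P = Pᵢˢᵃᵗ/251.4.
  K_1 = 624.0/251.4 = 2.48210, K_2 = 420.6/251.4 = 1.67303, K_3 = 294.4/251.4 = 1.17104, K_4 = 62.9/251.4 = 0.25020
Newton iteration, V/F⁰ = 0.5:
  V/F = 0.500: g = -0.0210, g' = -0.603 → V/F = 0.465
Converged at V/F = 0.465.
Compositions from xᵢ = zᵢ/(1+V/F(Kᵢ−1)), yᵢ = Kᵢxᵢ:
  1: x = 0.092, y = 0.229
  2: x = 0.220, y = 0.368
  3: x = 0.250, y = 0.293
  4: x = 0.437, y = 0.109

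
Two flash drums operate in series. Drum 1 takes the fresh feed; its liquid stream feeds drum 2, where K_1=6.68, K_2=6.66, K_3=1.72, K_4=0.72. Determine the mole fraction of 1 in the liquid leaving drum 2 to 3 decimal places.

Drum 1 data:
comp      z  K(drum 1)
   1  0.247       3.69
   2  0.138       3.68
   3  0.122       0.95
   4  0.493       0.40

x_1 (drum 2) = 0.021

Drum 1:
Material balance + equilibrium reduce to Σ zᵢ(Kᵢ−1)/(1+ψ₁(Kᵢ−1)) = 0.
Feasibility: ΣzᵢKᵢ = 1.732, Σzᵢ/Kᵢ = 1.465 — both > 1, two phases present.
Newton–Raphson from ψ₁ = 0.5:
  ψ₁ = 0.500: g = 0.0126, g' = -0.869 → ψ₁ = 0.514
  ψ₁ = 0.514: g = 0.0001, g' = -0.861 → ψ₁ = 0.515
Converged at ψ₁ = 0.515.
Drum-1 compositions:
  1: x = 0.104, y = 0.382
  2: x = 0.058, y = 0.213
  3: x = 0.125, y = 0.119
  4: x = 0.713, y = 0.285
Drum-2 feed = drum-1 liquid: z₂ = (0.1036, 0.0580, 0.1252, 0.7132).
Drum 2:
Material balance + equilibrium reduce to Σ zᵢ(Kᵢ−1)/(1+ψ₂(Kᵢ−1)) = 0.
Feasibility: ΣzᵢKᵢ = 1.807, Σzᵢ/Kᵢ = 1.088 — both > 1, two phases present.
Newton–Raphson from ψ₂ = 0.5:
  ψ₂ = 0.500: g = 0.0731, g' = -0.464 → ψ₂ = 0.657
  ψ₂ = 0.657: g = 0.0103, g' = -0.346 → ψ₂ = 0.687
  ψ₂ = 0.687: g = 0.0002, g' = -0.332 → ψ₂ = 0.688
Converged at ψ₂ = 0.688.
  1: x = 0.021, y = 0.141
  2: x = 0.012, y = 0.079
  3: x = 0.084, y = 0.144
  4: x = 0.883, y = 0.636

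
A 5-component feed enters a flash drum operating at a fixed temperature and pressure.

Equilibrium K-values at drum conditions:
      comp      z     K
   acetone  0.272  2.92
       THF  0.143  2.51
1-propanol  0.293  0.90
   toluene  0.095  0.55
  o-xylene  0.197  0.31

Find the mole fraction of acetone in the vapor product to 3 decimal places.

Newton iteration, ψ⁰ = 0.5:
  ψ = 0.500: g = 0.0960, g' = -0.621 → ψ = 0.655
Converged at ψ = 0.655.
Compositions from xᵢ = zᵢ/(1+ψ(Kᵢ−1)), yᵢ = Kᵢxᵢ:
  acetone: x = 0.120, y = 0.352
  THF: x = 0.072, y = 0.180
  1-propanol: x = 0.314, y = 0.282
  toluene: x = 0.135, y = 0.074
  o-xylene: x = 0.359, y = 0.111

y_acetone = 0.352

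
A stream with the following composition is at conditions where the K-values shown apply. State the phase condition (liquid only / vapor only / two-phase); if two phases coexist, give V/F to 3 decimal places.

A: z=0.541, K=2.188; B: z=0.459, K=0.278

two-phase, V/F = 0.363

ΣzᵢKᵢ = 1.311; Σzᵢ/Kᵢ = 1.898.
Both exceed 1, so a two-phase solution exists.
Let ψ = V/F and solve Σ zᵢ(Kᵢ−1)/(1+ψ(Kᵢ−1)) = 0.
Binary case is linear: z₁(K₁−1)(1+ψ(K₂−1)) + z₂(K₂−1)(1+ψ(K₁−1)) = 0
⇒ ψ = [z₁(K₁−1)+z₂(K₂−1)] / [−(K₁−1)(K₂−1)] = 0.3113/0.8577 = 0.363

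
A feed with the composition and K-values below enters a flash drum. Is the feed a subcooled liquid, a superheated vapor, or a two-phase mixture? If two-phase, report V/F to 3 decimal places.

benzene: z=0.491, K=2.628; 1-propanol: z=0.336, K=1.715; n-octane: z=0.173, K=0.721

ΣzᵢKᵢ = 1.991; Σzᵢ/Kᵢ = 0.623.
Since Σzᵢ/Kᵢ < 1 the mixture is above its dew point — single vapor phase.

superheated vapor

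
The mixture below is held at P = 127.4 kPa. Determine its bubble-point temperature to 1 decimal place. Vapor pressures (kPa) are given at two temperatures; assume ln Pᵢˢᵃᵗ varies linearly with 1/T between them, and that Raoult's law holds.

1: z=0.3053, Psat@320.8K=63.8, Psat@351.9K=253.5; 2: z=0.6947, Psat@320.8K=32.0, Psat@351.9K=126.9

T = 345.5 K

Bubble-point temperature: ΣzᵢPᵢˢᵃᵗ(T) = P. Interpolate ln Pᵢˢᵃᵗ = aᵢ + bᵢ/T.
  T = 320.8 K: ΣzᵢPᵢˢᵃᵗ = 41.71 kPa
  T = 351.9 K: ΣzᵢPᵢˢᵃᵗ = 165.55 kPa
  T = 336.4 K: ΣzᵢPᵢˢᵃᵗ = 85.98 kPa
  T = 344.1 K: ΣzᵢPᵢˢᵃᵗ = 119.93 kPa
  T = 348.0 K: ΣzᵢPᵢˢᵃᵗ = 141.16 kPa
  T = 346.1 K: ΣzᵢPᵢˢᵃᵗ = 130.45 kPa
Interpolating between 344.1 K and 346.1 K gives T ≈ 345.5 K.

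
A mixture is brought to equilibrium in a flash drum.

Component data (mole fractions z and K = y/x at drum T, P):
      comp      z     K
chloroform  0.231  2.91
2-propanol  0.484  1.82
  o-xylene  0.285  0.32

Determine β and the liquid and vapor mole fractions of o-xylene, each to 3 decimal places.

Rachford–Rice: g(β) = Σ zᵢ(Kᵢ−1)/(1+β(Kᵢ−1)) = 0.
g(0) = ΣzᵢKᵢ − 1 = 0.644 and g(1) = 1 − Σzᵢ/Kᵢ = -0.236, so a root lies in (0, 1).
Iterate (Newton) starting at β = 0.5:
  β = 0.500: g = 0.2135, g' = -0.687 → β = 0.811
  β = 0.811: g = -0.0206, g' = -0.902 → β = 0.788
Converged at β = 0.788.
Compositions from xᵢ = zᵢ/(1+β(Kᵢ−1)), yᵢ = Kᵢxᵢ:
  chloroform: x = 0.092, y = 0.268
  2-propanol: x = 0.294, y = 0.535
  o-xylene: x = 0.614, y = 0.196

β = 0.788, x_o-xylene = 0.614, y_o-xylene = 0.196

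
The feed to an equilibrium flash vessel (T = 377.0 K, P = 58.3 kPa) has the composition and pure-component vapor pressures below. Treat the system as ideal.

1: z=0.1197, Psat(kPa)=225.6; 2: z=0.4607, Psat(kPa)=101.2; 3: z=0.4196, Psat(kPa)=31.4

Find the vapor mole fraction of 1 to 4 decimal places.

y_1 = 0.1375

Raoult's law: Kᵢ = Pᵢˢᵃᵗ/P = Pᵢˢᵃᵗ/58.3.
  K_1 = 225.6/58.3 = 3.869640, K_2 = 101.2/58.3 = 1.735849, K_3 = 31.4/58.3 = 0.538593
Material balance + equilibrium reduce to Σ zᵢ(Kᵢ−1)/(1+V/F(Kᵢ−1)) = 0.
g(0) = ΣzᵢKᵢ − 1 = 0.4889 and g(1) = 1 − Σzᵢ/Kᵢ = -0.0754, so a root lies in (0, 1).
Newton–Raphson from V/F = 0.5:
  V/F = 0.5000: g = 0.13723, g' = -0.4505 → V/F = 0.8046
  V/F = 0.8046: g = 0.00882, g' = -0.4144 → V/F = 0.8259
  V/F = 0.8259: g = -0.00002, g' = -0.4165 → V/F = 0.8258
Converged at V/F = 0.8258.
Compositions from xᵢ = zᵢ/(1+V/F(Kᵢ−1)), yᵢ = Kᵢxᵢ:
  1: x = 0.0355, y = 0.1375
  2: x = 0.2866, y = 0.4974
  3: x = 0.6779, y = 0.3651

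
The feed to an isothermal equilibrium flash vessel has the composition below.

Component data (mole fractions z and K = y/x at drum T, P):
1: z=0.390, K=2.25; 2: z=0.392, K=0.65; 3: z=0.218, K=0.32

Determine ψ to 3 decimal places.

ψ = 0.328

Material balance + equilibrium reduce to Σ zᵢ(Kᵢ−1)/(1+ψ(Kᵢ−1)) = 0.
Feasibility: ΣzᵢKᵢ = 1.202, Σzᵢ/Kᵢ = 1.458 — both > 1, two phases present.
Newton iteration, ψ⁰ = 0.51:
  ψ = 0.510: g = -0.0962, g' = -0.535 → ψ = 0.330
  ψ = 0.330: g = -0.0011, g' = -0.534 → ψ = 0.328
Converged at ψ = 0.328.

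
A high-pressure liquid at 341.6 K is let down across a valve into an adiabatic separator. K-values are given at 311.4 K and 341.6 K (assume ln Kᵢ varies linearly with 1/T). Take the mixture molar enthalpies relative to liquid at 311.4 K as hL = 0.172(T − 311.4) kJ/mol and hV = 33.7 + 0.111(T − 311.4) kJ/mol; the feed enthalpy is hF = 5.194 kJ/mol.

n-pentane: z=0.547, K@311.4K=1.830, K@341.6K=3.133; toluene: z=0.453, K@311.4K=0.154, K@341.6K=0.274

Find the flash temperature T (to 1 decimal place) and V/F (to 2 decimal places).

Adiabatic flash: solve Rachford–Rice at each trial T, then check hF = ψ·hV(T) + (1−ψ)·hL(T).
  T = 311.4 K: K = (1.830, 0.154), RR gives ψ = 0.101, H_out = 3.397 kJ/mol
  T = 341.6 K: K = (3.133, 0.274), RR gives ψ = 0.541, H_out = 22.432 kJ/mol
  T = 326.5 K: K = (2.424, 0.208), RR gives ψ = 0.373, H_out = 14.816 kJ/mol
  T = 318.9 K: K = (2.111, 0.180), RR gives ψ = 0.259, H_out = 9.902 kJ/mol
  T = 315.1 K: K = (1.965, 0.166), RR gives ψ = 0.187, H_out = 6.892 kJ/mol
  T = 313.2 K: K = (1.895, 0.160), RR gives ψ = 0.145, H_out = 5.180 kJ/mol
Linear interpolation between T = 313.2 (H_out = 5.180) and T = 315.1 (H_out = 6.892) on hF = 5.194 gives T ≈ 313.2 K, at which ψ = 0.15.

T = 313.2 K, V/F = 0.15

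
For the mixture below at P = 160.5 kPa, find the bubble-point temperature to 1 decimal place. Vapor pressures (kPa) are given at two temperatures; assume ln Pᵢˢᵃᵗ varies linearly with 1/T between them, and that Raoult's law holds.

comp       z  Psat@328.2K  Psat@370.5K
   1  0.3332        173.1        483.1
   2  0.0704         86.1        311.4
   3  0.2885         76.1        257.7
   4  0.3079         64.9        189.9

T = 343.2 K

Bubble-point temperature: ΣzᵢPᵢˢᵃᵗ(T) = P. Interpolate ln Pᵢˢᵃᵗ = aᵢ + bᵢ/T.
  T = 328.2 K: ΣzᵢPᵢˢᵃᵗ = 105.68 kPa
  T = 370.5 K: ΣzᵢPᵢˢᵃᵗ = 315.71 kPa
  T = 349.4 K: ΣzᵢPᵢˢᵃᵗ = 188.86 kPa
  T = 338.8 K: ΣzᵢPᵢˢᵃᵗ = 142.52 kPa
  T = 344.1 K: ΣzᵢPᵢˢᵃᵗ = 164.40 kPa
  T = 341.5 K: ΣzᵢPᵢˢᵃᵗ = 153.36 kPa
Interpolating between 341.5 K and 344.1 K gives T ≈ 343.2 K.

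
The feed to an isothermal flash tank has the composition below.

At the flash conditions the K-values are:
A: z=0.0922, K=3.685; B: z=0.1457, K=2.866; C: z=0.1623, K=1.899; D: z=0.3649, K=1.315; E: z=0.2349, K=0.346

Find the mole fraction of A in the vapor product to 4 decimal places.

Material balance + equilibrium reduce to Σ zᵢ(Kᵢ−1)/(1+β(Kᵢ−1)) = 0.
Feasibility: ΣzᵢKᵢ = 1.6267, Σzᵢ/Kᵢ = 1.1177 — both > 1, two phases present.
Iterate (Newton) starting at β = 0.39:
  β = 0.3900: g = 0.28246, g' = -0.6102 → β = 0.8529
  β = 0.8529: g = 0.00595, g' = -0.7152 → β = 0.8612
  β = 0.8612: g = -0.00004, g' = -0.7259 → β = 0.8611
Converged at β = 0.8611.
Compositions from xᵢ = zᵢ/(1+β(Kᵢ−1)), yᵢ = Kᵢxᵢ:
  A: x = 0.0278, y = 0.1026
  B: x = 0.0559, y = 0.1602
  C: x = 0.0915, y = 0.1737
  D: x = 0.2870, y = 0.3775
  E: x = 0.5378, y = 0.1861

y_A = 0.1026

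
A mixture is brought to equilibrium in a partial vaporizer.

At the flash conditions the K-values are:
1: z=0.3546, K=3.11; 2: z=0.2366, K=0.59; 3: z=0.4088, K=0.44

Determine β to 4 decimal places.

β = 0.3928

Let β = V/F and solve Σ zᵢ(Kᵢ−1)/(1+β(Kᵢ−1)) = 0.
g(0) = ΣzᵢKᵢ − 1 = 0.4223 and g(1) = 1 − Σzᵢ/Kᵢ = -0.4441, so a root lies in (0, 1).
Newton–Raphson from β = 0.5:
  β = 0.5000: g = -0.07589, g' = -0.6841 → β = 0.3891
  β = 0.3891: g = 0.00277, g' = -0.7420 → β = 0.3928
Converged at β = 0.3928.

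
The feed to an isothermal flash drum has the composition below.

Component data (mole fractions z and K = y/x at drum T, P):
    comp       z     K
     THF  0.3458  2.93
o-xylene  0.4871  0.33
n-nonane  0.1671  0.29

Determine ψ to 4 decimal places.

ψ = 0.1694

Material balance + equilibrium reduce to Σ zᵢ(Kᵢ−1)/(1+ψ(Kᵢ−1)) = 0.
Check two-phase: ΣzᵢKᵢ = 1.2224 > 1 and Σzᵢ/Kᵢ = 2.1703 > 1, so g(0) = 0.2224 > 0 and g(1) = -1.1703 < 0.
Newton–Raphson from ψ = 0.4:
  ψ = 0.4000: g = -0.23491, g' = -0.9826 → ψ = 0.1609
  ψ = 0.1609: g = 0.00948, g' = -1.1320 → ψ = 0.1693
  ψ = 0.1693: g = 0.00006, g' = -1.1187 → ψ = 0.1694
Converged at ψ = 0.1694.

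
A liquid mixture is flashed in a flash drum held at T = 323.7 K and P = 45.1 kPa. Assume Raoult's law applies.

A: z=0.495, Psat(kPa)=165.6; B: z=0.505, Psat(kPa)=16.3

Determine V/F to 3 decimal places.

Raoult's law: Kᵢ = Pᵢˢᵃᵗ/P = Pᵢˢᵃᵗ/45.1.
  K_A = 165.6/45.1 = 3.67184, K_B = 16.3/45.1 = 0.36142
Rachford–Rice: g(V/F) = Σ zᵢ(Kᵢ−1)/(1+V/F(Kᵢ−1)) = 0.
g(0) = ΣzᵢKᵢ − 1 = 1.000 and g(1) = 1 − Σzᵢ/Kᵢ = -0.532, so a root lies in (0, 1).
Binary case is linear: z₁(K₁−1)(1+V/F(K₂−1)) + z₂(K₂−1)(1+V/F(K₁−1)) = 0
⇒ V/F = [z₁(K₁−1)+z₂(K₂−1)] / [−(K₁−1)(K₂−1)] = 1.0001/1.7062 = 0.586

V/F = 0.586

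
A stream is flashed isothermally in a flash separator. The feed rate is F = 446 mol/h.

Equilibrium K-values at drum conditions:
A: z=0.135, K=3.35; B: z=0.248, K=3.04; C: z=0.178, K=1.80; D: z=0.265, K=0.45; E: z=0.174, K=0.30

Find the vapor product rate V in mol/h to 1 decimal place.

Rachford–Rice: g(V/F) = Σ zᵢ(Kᵢ−1)/(1+V/F(Kᵢ−1)) = 0.
Feasibility: ΣzᵢKᵢ = 1.698, Σzᵢ/Kᵢ = 1.390 — both > 1, two phases present.
Newton iteration, V/F⁰ = 0.5:
  V/F = 0.500: g = 0.1096, g' = -0.823 → V/F = 0.633
  V/F = 0.633: g = 0.0004, g' = -0.831 → V/F = 0.634
Converged at V/F = 0.634.
Then V = V/F·F = 0.6337·446 = 282.6 mol/h and L = F − V = 163.4 mol/h.

V = 282.6 mol/h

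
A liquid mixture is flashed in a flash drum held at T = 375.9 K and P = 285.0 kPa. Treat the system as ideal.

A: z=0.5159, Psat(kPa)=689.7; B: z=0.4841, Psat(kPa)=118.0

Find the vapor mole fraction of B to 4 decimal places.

y_B = 0.2931

Raoult's law: Kᵢ = Pᵢˢᵃᵗ/P = Pᵢˢᵃᵗ/285.0.
  K_A = 689.7/285.0 = 2.420000, K_B = 118.0/285.0 = 0.414035
Rachford–Rice: g(ψ) = Σ zᵢ(Kᵢ−1)/(1+ψ(Kᵢ−1)) = 0.
Check two-phase: ΣzᵢKᵢ = 1.4489 > 1 and Σzᵢ/Kᵢ = 1.3824 > 1, so g(0) = 0.4489 > 0 and g(1) = -0.3824 < 0.
Binary case is linear: z₁(K₁−1)(1+ψ(K₂−1)) + z₂(K₂−1)(1+ψ(K₁−1)) = 0
⇒ ψ = [z₁(K₁−1)+z₂(K₂−1)] / [−(K₁−1)(K₂−1)] = 0.44891/0.83207 = 0.5395
Compositions from xᵢ = zᵢ/(1+ψ(Kᵢ−1)), yᵢ = Kᵢxᵢ:
  A: x = 0.2921, y = 0.7069
  B: x = 0.7079, y = 0.2931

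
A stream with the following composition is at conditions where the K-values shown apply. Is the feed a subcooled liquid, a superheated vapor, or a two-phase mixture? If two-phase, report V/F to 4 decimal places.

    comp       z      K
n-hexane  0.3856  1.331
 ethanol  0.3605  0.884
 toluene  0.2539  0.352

subcooled liquid

ΣzᵢKᵢ = 0.9213; Σzᵢ/Kᵢ = 1.4188.
Since ΣzᵢKᵢ < 1 the mixture is below its bubble point — single liquid phase.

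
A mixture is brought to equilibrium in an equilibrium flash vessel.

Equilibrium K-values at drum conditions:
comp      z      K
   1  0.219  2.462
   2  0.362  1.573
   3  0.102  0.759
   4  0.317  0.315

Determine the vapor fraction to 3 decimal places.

Newton iteration, ψ⁰ = 0.5:
  ψ = 0.500: g = -0.0120, g' = -0.580 → ψ = 0.479
Converged at ψ = 0.479.

ψ = 0.479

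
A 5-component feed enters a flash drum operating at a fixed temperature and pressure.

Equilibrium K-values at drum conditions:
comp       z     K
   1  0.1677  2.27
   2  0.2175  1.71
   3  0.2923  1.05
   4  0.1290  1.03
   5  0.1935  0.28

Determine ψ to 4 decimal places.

Let ψ = V/F and solve Σ zᵢ(Kᵢ−1)/(1+ψ(Kᵢ−1)) = 0.
g(0) = ΣzᵢKᵢ − 1 = 0.2466 and g(1) = 1 − Σzᵢ/Kᵢ = -0.2958, so a root lies in (0, 1).
Newton–Raphson from ψ = 0.5:
  ψ = 0.5000: g = 0.04461, g' = -0.4066 → ψ = 0.6097
  ψ = 0.6097: g = -0.00256, g' = -0.4588 → ψ = 0.6042
  ψ = 0.6042: g = -0.00001, g' = -0.4553 → ψ = 0.6041
Converged at ψ = 0.6041.

ψ = 0.6041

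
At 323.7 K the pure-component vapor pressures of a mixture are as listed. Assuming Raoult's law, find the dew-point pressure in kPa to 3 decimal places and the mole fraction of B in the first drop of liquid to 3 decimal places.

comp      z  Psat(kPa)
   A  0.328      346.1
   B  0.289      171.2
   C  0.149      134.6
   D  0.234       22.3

Pdew = 70.244 kPa, x_B = 0.119

At the dew point ψ → 1, so Σzᵢ/Kᵢ = 1 with Kᵢ = Pᵢˢᵃᵗ/P ⇒ 1/P = Σzᵢ/Pᵢˢᵃᵗ.
1/P = 0.328/346.1 + 0.289/171.2 + 0.149/134.6 + 0.234/22.3 = 0.014236 ⇒ P = 70.244 kPa
xᵢ = zᵢP/Pᵢˢᵃᵗ ⇒ x_B = 0.289·70.244/171.2 = 0.119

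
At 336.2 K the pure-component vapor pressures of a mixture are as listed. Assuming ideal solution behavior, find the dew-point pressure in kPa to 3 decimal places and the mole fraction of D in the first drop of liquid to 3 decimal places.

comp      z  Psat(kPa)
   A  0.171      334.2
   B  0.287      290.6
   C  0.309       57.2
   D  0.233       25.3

Pdew = 62.070 kPa, x_D = 0.572

At the dew point ψ → 1, so Σzᵢ/Kᵢ = 1 with Kᵢ = Pᵢˢᵃᵗ/P ⇒ 1/P = Σzᵢ/Pᵢˢᵃᵗ.
1/P = 0.171/334.2 + 0.287/290.6 + 0.309/57.2 + 0.233/25.3 = 0.016111 ⇒ P = 62.070 kPa
xᵢ = zᵢP/Pᵢˢᵃᵗ ⇒ x_D = 0.233·62.070/25.3 = 0.572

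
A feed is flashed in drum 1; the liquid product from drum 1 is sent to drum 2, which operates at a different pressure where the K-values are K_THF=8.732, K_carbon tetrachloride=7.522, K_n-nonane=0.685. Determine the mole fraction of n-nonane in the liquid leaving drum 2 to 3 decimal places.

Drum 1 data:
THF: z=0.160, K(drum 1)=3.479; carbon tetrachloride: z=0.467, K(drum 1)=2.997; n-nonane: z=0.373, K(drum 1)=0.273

Drum 1:
Let ψ₁ = V/F and solve Σ zᵢ(Kᵢ−1)/(1+ψ₁(Kᵢ−1)) = 0.
Check two-phase: ΣzᵢKᵢ = 2.058 > 1 and Σzᵢ/Kᵢ = 1.568 > 1, so g(0) = 1.058 > 0 and g(1) = -0.568 < 0.
Newton iteration, ψ₁⁰ = 0.4:
  ψ₁ = 0.400: g = 0.3353, g' = -1.215 → ψ₁ = 0.676
  ψ₁ = 0.676: g = 0.0121, g' = -1.237 → ψ₁ = 0.686
Converged at ψ₁ = 0.686.
Drum-1 compositions:
  THF: x = 0.059, y = 0.206
  carbon tetrachloride: x = 0.197, y = 0.591
  n-nonane: x = 0.744, y = 0.203
Drum-2 feed = drum-1 liquid: z₂ = (0.0593, 0.1971, 0.7436).
Drum 2:
Let ψ₂ = V/F and solve Σ zᵢ(Kᵢ−1)/(1+ψ₂(Kᵢ−1)) = 0.
Feasibility: ΣzᵢKᵢ = 2.510, Σzᵢ/Kᵢ = 1.119 — both > 1, two phases present.
Newton iteration, ψ₂⁰ = 0.67:
  ψ₂ = 0.670: g = 0.0167, g' = -0.502 → ψ₂ = 0.703
  ψ₂ = 0.703: g = 0.0004, g' = -0.476 → ψ₂ = 0.704
Converged at ψ₂ = 0.704.
  THF: x = 0.009, y = 0.080
  carbon tetrachloride: x = 0.035, y = 0.265
  n-nonane: x = 0.956, y = 0.655

x_n-nonane (drum 2) = 0.956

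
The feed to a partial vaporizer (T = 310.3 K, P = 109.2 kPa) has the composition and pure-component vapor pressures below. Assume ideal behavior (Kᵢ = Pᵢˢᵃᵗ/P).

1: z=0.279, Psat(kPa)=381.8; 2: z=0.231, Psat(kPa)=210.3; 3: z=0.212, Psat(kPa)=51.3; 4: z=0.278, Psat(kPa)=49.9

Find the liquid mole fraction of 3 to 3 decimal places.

Raoult's law: Kᵢ = Pᵢˢᵃᵗ/P = Pᵢˢᵃᵗ/109.2.
  K_1 = 381.8/109.2 = 3.49634, K_2 = 210.3/109.2 = 1.92582, K_3 = 51.3/109.2 = 0.46978, K_4 = 49.9/109.2 = 0.45696
Let ψ = V/F and solve Σ zᵢ(Kᵢ−1)/(1+ψ(Kᵢ−1)) = 0.
g(0) = ΣzᵢKᵢ − 1 = 0.647 and g(1) = 1 − Σzᵢ/Kᵢ = -0.259, so a root lies in (0, 1).
Newton–Raphson from ψ = 0.5:
  ψ = 0.500: g = 0.0958, g' = -0.701 → ψ = 0.637
  ψ = 0.637: g = 0.0032, g' = -0.665 → ψ = 0.641
Converged at ψ = 0.641.
Compositions from xᵢ = zᵢ/(1+ψ(Kᵢ−1)), yᵢ = Kᵢxᵢ:
  1: x = 0.107, y = 0.375
  2: x = 0.145, y = 0.279
  3: x = 0.321, y = 0.151
  4: x = 0.427, y = 0.195

x_3 = 0.321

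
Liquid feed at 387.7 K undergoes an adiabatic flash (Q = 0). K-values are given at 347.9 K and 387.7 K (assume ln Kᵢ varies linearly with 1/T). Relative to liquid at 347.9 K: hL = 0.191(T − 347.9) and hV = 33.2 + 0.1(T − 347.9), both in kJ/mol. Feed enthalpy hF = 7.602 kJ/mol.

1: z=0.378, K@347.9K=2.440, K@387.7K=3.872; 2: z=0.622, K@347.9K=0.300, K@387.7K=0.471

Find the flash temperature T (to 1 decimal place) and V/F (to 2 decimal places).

T = 355.1 K, V/F = 0.19

Adiabatic flash: solve Rachford–Rice at each trial T, then check hF = ψ·hV(T) + (1−ψ)·hL(T).
  T = 347.9 K: K = (2.440, 0.300), RR gives ψ = 0.108, H_out = 3.587 kJ/mol
  T = 387.7 K: K = (3.872, 0.471), RR gives ψ = 0.498, H_out = 22.331 kJ/mol
  T = 367.8 K: K = (3.112, 0.381), RR gives ψ = 0.316, H_out = 13.711 kJ/mol
  T = 357.9 K: K = (2.767, 0.339), RR gives ψ = 0.220, H_out = 9.013 kJ/mol
  T = 352.9 K: K = (2.601, 0.319), RR gives ψ = 0.167, H_out = 6.413 kJ/mol
  T = 355.4 K: K = (2.683, 0.329), RR gives ψ = 0.194, H_out = 7.737 kJ/mol
  T = 354.1 K: K = (2.640, 0.324), RR gives ψ = 0.180, H_out = 7.055 kJ/mol
Linear interpolation between T = 354.1 (H_out = 7.055) and T = 355.4 (H_out = 7.737) on hF = 7.602 gives T ≈ 355.1 K, at which ψ = 0.19.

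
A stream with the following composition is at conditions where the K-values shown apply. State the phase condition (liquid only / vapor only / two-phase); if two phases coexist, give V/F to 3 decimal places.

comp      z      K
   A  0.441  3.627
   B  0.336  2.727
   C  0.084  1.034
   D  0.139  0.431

vapor only

ΣzᵢKᵢ = 2.663; Σzᵢ/Kᵢ = 0.649.
Since Σzᵢ/Kᵢ < 1 the mixture is above its dew point — single vapor phase.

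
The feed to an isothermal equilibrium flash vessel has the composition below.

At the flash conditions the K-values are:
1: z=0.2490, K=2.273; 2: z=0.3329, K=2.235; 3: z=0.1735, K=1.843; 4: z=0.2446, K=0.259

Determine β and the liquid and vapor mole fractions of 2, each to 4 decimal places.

Newton–Raphson from β = 0.5:
  β = 0.5000: g = 0.26284, g' = -0.7447 → β = 0.8530
  β = 0.8530: g = -0.05530, g' = -1.2468 → β = 0.8086
  β = 0.8086: g = -0.00331, g' = -1.1046 → β = 0.8056
Converged at β = 0.8056.
Compositions from xᵢ = zᵢ/(1+β(Kᵢ−1)), yᵢ = Kᵢxᵢ:
  1: x = 0.1229, y = 0.2794
  2: x = 0.1669, y = 0.3730
  3: x = 0.1033, y = 0.1904
  4: x = 0.6069, y = 0.1572

β = 0.8056, x_2 = 0.1669, y_2 = 0.3730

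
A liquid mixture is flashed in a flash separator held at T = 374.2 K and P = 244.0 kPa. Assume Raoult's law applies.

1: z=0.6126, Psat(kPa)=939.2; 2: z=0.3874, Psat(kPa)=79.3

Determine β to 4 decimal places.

β = 0.7716

Raoult's law: Kᵢ = Pᵢˢᵃᵗ/P = Pᵢˢᵃᵗ/244.0.
  K_1 = 939.2/244.0 = 3.849180, K_2 = 79.3/244.0 = 0.325000
Binary case is linear: z₁(K₁−1)(1+β(K₂−1)) + z₂(K₂−1)(1+β(K₁−1)) = 0
⇒ β = [z₁(K₁−1)+z₂(K₂−1)] / [−(K₁−1)(K₂−1)] = 1.48391/1.92320 = 0.7716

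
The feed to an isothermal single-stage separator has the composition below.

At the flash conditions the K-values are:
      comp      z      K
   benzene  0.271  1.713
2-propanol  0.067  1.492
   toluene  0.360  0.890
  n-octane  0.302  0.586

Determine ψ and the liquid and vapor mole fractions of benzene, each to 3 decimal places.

Rachford–Rice: g(ψ) = Σ zᵢ(Kᵢ−1)/(1+ψ(Kᵢ−1)) = 0.
Feasibility: ΣzᵢKᵢ = 1.062, Σzᵢ/Kᵢ = 1.123 — both > 1, two phases present.
Newton iteration, ψ⁰ = 0.4:
  ψ = 0.400: g = -0.0134, g' = -0.174 → ψ = 0.323
  ψ = 0.323: g = 0.0001, g' = -0.177 → ψ = 0.324
Converged at ψ = 0.324.
Compositions from xᵢ = zᵢ/(1+ψ(Kᵢ−1)), yᵢ = Kᵢxᵢ:
  benzene: x = 0.220, y = 0.377
  2-propanol: x = 0.058, y = 0.086
  toluene: x = 0.373, y = 0.332
  n-octane: x = 0.349, y = 0.204

ψ = 0.324, x_benzene = 0.220, y_benzene = 0.377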